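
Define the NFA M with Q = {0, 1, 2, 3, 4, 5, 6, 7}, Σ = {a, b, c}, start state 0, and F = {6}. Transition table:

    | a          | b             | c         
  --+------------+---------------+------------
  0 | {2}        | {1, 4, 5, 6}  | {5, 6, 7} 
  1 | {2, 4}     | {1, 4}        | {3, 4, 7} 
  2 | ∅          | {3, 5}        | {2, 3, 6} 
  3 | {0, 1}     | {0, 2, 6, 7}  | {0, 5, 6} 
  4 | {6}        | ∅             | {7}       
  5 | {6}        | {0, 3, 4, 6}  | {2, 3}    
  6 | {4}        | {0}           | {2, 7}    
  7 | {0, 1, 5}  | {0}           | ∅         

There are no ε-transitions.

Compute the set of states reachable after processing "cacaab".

Start in {0}.
Read 'c': 0→{5, 6, 7}; now {5, 6, 7}.
Read 'a': 5→{6}, 6→{4}, 7→{0, 1, 5}; now {0, 1, 4, 5, 6}.
Read 'c': 0→{5, 6, 7}, 1→{3, 4, 7}, 4→{7}, 5→{2, 3}, 6→{2, 7}; now {2, 3, 4, 5, 6, 7}.
Read 'a': 2→∅, 3→{0, 1}, 4→{6}, 5→{6}, 6→{4}, 7→{0, 1, 5}; now {0, 1, 4, 5, 6}.
Read 'a': 0→{2}, 1→{2, 4}, 4→{6}, 5→{6}, 6→{4}; now {2, 4, 6}.
Read 'b': 2→{3, 5}, 4→∅, 6→{0}; now {0, 3, 5}.

{0, 3, 5}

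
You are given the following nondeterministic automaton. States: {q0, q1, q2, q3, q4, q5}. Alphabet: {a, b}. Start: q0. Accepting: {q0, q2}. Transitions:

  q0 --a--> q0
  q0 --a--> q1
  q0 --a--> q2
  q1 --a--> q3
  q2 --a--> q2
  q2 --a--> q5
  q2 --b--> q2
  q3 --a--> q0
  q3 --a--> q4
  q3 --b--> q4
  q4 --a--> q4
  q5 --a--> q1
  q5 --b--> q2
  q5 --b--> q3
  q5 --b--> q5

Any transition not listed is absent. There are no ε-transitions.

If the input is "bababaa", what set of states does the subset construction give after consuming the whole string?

Start in {q0}.
Read 'b': {q0} → ∅.
The set is empty and remains empty for the remaining 6 symbols.

∅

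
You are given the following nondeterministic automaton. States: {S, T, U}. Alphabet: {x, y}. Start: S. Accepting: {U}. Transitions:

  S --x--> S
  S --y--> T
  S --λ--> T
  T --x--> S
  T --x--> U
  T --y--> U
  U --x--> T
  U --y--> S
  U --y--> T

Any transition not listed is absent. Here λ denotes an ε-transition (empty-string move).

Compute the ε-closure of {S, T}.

{S, T}

Begin with {S, T}.
No ε-moves leave this set, so the closure equals the set itself.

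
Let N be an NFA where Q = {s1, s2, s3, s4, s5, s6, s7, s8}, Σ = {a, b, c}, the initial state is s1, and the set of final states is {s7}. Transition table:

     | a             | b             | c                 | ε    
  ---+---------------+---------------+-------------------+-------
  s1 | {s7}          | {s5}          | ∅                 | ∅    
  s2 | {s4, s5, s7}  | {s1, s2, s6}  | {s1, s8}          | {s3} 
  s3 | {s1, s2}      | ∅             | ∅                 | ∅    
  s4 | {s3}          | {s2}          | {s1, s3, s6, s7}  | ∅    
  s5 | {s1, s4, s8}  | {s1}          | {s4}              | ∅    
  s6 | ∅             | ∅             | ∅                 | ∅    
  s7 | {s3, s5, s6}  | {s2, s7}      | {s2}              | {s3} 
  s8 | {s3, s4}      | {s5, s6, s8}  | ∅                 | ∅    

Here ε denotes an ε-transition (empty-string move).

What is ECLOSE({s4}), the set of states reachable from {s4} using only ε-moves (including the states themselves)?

{s4}

Begin with {s4}.
No ε-moves leave this set, so the closure equals the set itself.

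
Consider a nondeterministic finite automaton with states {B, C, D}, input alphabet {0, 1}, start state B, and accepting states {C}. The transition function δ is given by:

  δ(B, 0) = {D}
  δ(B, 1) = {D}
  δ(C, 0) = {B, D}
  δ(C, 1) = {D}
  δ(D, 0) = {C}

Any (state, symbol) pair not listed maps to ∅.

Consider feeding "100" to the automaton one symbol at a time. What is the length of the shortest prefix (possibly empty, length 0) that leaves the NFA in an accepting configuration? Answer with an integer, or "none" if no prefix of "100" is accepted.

Start in {B}.
Read '1': {B} → {D}.
Read '0': {D} → {C}.
None of the earlier sets intersect F, but {C} does.

2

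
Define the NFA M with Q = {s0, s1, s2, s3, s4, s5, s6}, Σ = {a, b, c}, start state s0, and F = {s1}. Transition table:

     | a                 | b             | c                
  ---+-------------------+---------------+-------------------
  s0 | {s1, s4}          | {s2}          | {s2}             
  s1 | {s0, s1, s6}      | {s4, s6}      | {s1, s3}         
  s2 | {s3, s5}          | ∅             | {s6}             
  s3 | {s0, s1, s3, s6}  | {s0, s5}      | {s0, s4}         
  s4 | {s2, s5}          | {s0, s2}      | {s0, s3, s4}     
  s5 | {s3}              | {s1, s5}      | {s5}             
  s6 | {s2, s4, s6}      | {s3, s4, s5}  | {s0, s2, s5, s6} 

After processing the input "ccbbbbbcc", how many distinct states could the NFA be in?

7

Start in {s0}.
Read 'c': {s0} → {s2}.
Read 'c': {s2} → {s6}.
Read 'b': {s6} → {s3, s4, s5}.
Read 'b': {s3, s4, s5} → {s0, s1, s2, s5}.
Read 'b': {s0, s1, s2, s5} → {s1, s2, s4, s5, s6}.
Read 'b': {s1, s2, s4, s5, s6} → {s0, s1, s2, s3, s4, s5, s6}.
Read 'b': {s0, s1, s2, s3, s4, s5, s6} → {s0, s1, s2, s3, s4, s5, s6}.
Read 'c': {s0, s1, s2, s3, s4, s5, s6} → {s0, s1, s2, s3, s4, s5, s6}.
Read 'c': {s0, s1, s2, s3, s4, s5, s6} → {s0, s1, s2, s3, s4, s5, s6}.
That set has 7 states.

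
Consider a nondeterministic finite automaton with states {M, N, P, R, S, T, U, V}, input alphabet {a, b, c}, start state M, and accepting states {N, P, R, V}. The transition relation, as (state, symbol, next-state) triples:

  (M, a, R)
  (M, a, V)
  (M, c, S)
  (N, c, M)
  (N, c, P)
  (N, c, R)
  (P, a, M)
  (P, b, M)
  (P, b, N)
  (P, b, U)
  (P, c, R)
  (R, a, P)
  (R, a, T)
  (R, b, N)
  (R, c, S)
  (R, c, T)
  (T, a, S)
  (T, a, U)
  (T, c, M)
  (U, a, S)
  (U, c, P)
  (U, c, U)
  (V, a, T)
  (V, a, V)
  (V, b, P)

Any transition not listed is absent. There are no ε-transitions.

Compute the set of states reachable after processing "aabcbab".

{N, P}

Start in {M}.
Read 'a': M→{R, V}; now {R, V}.
Read 'a': R→{P, T}, V→{T, V}; now {P, T, V}.
Read 'b': P→{M, N, U}, T→∅, V→{P}; now {M, N, P, U}.
Read 'c': M→{S}, N→{M, P, R}, P→{R}, U→{P, U}; now {M, P, R, S, U}.
Read 'b': M→∅, P→{M, N, U}, R→{N}, S→∅, U→∅; now {M, N, U}.
Read 'a': M→{R, V}, N→∅, U→{S}; now {R, S, V}.
Read 'b': R→{N}, S→∅, V→{P}; now {N, P}.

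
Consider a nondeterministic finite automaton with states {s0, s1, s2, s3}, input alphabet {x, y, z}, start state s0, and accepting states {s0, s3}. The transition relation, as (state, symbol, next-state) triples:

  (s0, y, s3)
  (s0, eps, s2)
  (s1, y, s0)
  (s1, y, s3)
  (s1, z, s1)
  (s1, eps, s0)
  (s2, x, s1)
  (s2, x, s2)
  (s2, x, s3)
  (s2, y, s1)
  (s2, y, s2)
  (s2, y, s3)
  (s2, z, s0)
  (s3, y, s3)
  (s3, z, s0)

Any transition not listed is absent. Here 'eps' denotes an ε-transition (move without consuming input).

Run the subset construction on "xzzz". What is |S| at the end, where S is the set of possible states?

3

Start: ε-closure({s0}) = {s0, s2}.
Read 'x': s0→∅, s2→{s1, s2, s3}; union {s1, s2, s3}; ε-closure = {s0, s1, s2, s3}.
Read 'z': s0→∅, s1→{s1}, s2→{s0}, s3→{s0}; union {s0, s1}; ε-closure = {s0, s1, s2}.
Read 'z': s0→∅, s1→{s1}, s2→{s0}; union {s0, s1}; ε-closure = {s0, s1, s2}.
Read 'z': s0→∅, s1→{s1}, s2→{s0}; union {s0, s1}; ε-closure = {s0, s1, s2}.
That set has 3 states.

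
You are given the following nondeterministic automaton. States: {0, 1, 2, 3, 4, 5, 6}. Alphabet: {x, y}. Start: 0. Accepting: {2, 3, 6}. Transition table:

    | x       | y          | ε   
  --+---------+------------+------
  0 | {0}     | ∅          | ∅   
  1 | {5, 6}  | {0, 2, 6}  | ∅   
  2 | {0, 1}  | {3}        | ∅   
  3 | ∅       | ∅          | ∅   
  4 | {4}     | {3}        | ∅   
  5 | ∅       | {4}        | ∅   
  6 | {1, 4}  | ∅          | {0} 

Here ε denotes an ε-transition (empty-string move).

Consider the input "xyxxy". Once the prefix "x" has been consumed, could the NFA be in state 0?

Yes

Start in {0}.
Read 'x': 0→{0}; now {0}.
State 0 is in {0}.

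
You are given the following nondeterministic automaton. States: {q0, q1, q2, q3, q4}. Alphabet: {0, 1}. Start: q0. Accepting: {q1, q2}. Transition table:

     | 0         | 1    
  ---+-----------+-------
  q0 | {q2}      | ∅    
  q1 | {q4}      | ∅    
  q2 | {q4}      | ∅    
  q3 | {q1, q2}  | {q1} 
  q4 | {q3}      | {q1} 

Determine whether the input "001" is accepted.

Start in {q0}.
Read '0': q0→{q2}; now {q2}.
Read '0': q2→{q4}; now {q4}.
Read '1': q4→{q1}; now {q1}.
The final set {q1} contains the accepting state q1.

Yes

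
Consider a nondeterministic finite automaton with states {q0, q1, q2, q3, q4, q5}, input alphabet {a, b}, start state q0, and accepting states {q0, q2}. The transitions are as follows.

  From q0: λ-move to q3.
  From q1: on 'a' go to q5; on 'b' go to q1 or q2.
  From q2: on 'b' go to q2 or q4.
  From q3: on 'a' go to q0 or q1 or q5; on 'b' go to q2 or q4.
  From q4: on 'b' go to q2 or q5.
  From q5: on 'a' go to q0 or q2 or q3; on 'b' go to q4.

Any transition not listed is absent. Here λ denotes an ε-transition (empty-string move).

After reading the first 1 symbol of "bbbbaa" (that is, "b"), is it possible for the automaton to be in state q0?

No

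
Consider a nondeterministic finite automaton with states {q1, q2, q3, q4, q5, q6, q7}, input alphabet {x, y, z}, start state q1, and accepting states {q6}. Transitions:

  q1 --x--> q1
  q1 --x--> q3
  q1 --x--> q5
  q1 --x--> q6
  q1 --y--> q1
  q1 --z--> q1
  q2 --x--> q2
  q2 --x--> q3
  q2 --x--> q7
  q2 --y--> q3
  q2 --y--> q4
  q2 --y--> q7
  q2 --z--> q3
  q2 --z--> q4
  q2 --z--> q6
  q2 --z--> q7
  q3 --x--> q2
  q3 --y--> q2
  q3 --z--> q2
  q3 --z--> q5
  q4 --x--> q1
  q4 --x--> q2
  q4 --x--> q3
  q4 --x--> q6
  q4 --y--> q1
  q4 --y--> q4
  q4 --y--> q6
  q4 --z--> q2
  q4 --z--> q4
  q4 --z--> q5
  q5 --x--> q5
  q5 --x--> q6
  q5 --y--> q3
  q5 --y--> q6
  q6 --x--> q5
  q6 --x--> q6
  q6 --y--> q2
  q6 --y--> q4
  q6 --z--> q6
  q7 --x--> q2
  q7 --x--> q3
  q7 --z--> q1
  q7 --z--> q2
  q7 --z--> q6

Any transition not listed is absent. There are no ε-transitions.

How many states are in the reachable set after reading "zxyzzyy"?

6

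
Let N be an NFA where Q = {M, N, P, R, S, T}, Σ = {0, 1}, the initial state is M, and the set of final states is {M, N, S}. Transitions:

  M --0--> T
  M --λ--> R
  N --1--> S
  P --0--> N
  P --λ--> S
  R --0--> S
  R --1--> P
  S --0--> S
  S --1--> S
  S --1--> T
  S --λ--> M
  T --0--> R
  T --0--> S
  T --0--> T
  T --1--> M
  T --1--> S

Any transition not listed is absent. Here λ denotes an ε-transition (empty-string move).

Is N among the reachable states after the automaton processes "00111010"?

Start: ε-closure({M}) = {M, R}.
Read '0': M→{T}, R→{S}; union {S, T}; ε-closure = {M, R, S, T}.
Read '0': M→{T}, R→{S}, S→{S}, T→{R, S, T}; union {R, S, T}; ε-closure = {M, R, S, T}.
Read '1': M→∅, R→{P}, S→{S, T}, T→{M, S}; union {M, P, S, T}; ε-closure = {M, P, R, S, T}.
Read '1': M→∅, P→∅, R→{P}, S→{S, T}, T→{M, S}; union {M, P, S, T}; ε-closure = {M, P, R, S, T}.
Read '1': M→∅, P→∅, R→{P}, S→{S, T}, T→{M, S}; union {M, P, S, T}; ε-closure = {M, P, R, S, T}.
Read '0': M→{T}, P→{N}, R→{S}, S→{S}, T→{R, S, T}; union {N, R, S, T}; ε-closure = {M, N, R, S, T}.
Read '1': M→∅, N→{S}, R→{P}, S→{S, T}, T→{M, S}; union {M, P, S, T}; ε-closure = {M, P, R, S, T}.
Read '0': M→{T}, P→{N}, R→{S}, S→{S}, T→{R, S, T}; union {N, R, S, T}; ε-closure = {M, N, R, S, T}.
State N is in {M, N, R, S, T}.

Yes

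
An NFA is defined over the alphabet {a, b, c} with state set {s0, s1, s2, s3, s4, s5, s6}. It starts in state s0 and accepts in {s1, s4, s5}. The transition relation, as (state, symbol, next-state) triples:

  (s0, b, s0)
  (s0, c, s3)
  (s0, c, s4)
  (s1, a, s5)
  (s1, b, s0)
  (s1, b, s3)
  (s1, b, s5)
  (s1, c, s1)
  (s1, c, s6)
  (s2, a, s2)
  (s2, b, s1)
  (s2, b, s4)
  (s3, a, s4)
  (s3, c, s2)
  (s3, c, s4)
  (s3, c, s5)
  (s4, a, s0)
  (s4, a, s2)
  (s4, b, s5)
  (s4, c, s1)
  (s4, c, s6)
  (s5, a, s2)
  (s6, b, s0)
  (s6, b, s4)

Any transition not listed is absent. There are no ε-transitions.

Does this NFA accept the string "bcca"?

Yes

Start in {s0}.
Read 'b': s0→{s0}; now {s0}.
Read 'c': s0→{s3, s4}; now {s3, s4}.
Read 'c': s3→{s2, s4, s5}, s4→{s1, s6}; now {s1, s2, s4, s5, s6}.
Read 'a': s1→{s5}, s2→{s2}, s4→{s0, s2}, s5→{s2}, s6→∅; now {s0, s2, s5}.
The final set {s0, s2, s5} contains the accepting state s5.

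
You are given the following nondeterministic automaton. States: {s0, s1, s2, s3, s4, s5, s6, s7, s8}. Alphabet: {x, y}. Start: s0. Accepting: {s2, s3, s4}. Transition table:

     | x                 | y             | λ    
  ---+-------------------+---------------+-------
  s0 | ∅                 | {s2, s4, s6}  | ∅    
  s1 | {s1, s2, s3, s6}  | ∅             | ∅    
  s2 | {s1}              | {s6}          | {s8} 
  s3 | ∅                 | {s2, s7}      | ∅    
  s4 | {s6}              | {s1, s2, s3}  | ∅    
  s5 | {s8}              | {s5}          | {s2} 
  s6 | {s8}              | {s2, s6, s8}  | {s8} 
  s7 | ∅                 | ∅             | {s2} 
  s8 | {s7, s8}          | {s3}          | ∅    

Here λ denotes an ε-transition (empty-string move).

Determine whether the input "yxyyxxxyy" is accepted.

Yes

Start in {s0}.
Read 'y': s0→{s2, s4, s6}; union {s2, s4, s6}; ε-closure = {s2, s4, s6, s8}.
Read 'x': s2→{s1}, s4→{s6}, s6→{s8}, s8→{s7, s8}; union {s1, s6, s7, s8}; ε-closure = {s1, s2, s6, s7, s8}.
Read 'y': s1→∅, s2→{s6}, s6→{s2, s6, s8}, s7→∅, s8→{s3}; now {s2, s3, s6, s8}.
Read 'y': s2→{s6}, s3→{s2, s7}, s6→{s2, s6, s8}, s8→{s3}; now {s2, s3, s6, s7, s8}.
Read 'x': s2→{s1}, s3→∅, s6→{s8}, s7→∅, s8→{s7, s8}; union {s1, s7, s8}; ε-closure = {s1, s2, s7, s8}.
Read 'x': s1→{s1, s2, s3, s6}, s2→{s1}, s7→∅, s8→{s7, s8}; now {s1, s2, s3, s6, s7, s8}.
Read 'x': s1→{s1, s2, s3, s6}, s2→{s1}, s3→∅, s6→{s8}, s7→∅, s8→{s7, s8}; now {s1, s2, s3, s6, s7, s8}.
Read 'y': s1→∅, s2→{s6}, s3→{s2, s7}, s6→{s2, s6, s8}, s7→∅, s8→{s3}; now {s2, s3, s6, s7, s8}.
Read 'y': s2→{s6}, s3→{s2, s7}, s6→{s2, s6, s8}, s7→∅, s8→{s3}; now {s2, s3, s6, s7, s8}.
The final set {s2, s3, s6, s7, s8} contains the accepting states s2, s3.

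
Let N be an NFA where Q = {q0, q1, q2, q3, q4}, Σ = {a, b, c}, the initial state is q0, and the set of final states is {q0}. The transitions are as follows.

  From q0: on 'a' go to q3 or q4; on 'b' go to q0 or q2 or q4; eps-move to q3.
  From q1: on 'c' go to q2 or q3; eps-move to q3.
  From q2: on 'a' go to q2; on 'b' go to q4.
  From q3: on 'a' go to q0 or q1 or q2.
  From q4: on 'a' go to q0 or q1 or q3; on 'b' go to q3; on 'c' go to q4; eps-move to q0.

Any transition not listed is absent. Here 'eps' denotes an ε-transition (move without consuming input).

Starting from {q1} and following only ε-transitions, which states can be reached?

Begin with {q1}.
ε-move q1 → q3; add q3.

{q1, q3}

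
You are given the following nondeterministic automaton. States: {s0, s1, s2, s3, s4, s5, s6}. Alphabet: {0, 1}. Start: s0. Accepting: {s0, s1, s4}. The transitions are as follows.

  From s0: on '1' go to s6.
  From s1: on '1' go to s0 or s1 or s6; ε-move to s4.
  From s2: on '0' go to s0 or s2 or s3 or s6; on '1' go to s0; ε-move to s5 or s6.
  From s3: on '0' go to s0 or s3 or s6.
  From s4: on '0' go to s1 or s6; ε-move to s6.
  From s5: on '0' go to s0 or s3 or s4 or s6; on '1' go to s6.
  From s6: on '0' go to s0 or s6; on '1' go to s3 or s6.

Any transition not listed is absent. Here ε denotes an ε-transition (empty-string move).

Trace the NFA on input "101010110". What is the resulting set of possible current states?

{s0, s3, s6}

Start in {s0}.
Read '1': s0→{s6}; now {s6}.
Read '0': s6→{s0, s6}; now {s0, s6}.
Read '1': s0→{s6}, s6→{s3, s6}; now {s3, s6}.
Read '0': s3→{s0, s3, s6}, s6→{s0, s6}; now {s0, s3, s6}.
Read '1': s0→{s6}, s3→∅, s6→{s3, s6}; now {s3, s6}.
Read '0': s3→{s0, s3, s6}, s6→{s0, s6}; now {s0, s3, s6}.
Read '1': s0→{s6}, s3→∅, s6→{s3, s6}; now {s3, s6}.
Read '1': s3→∅, s6→{s3, s6}; now {s3, s6}.
Read '0': s3→{s0, s3, s6}, s6→{s0, s6}; now {s0, s3, s6}.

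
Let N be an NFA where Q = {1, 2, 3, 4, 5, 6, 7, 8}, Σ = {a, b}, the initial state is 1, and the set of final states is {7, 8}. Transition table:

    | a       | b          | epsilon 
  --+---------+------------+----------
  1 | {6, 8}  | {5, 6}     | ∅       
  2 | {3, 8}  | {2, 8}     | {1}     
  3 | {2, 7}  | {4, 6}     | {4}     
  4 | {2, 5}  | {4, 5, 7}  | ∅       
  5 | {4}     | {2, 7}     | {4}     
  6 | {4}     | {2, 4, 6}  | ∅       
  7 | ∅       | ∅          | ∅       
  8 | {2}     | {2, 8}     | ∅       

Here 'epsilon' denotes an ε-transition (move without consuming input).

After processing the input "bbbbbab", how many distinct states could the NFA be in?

7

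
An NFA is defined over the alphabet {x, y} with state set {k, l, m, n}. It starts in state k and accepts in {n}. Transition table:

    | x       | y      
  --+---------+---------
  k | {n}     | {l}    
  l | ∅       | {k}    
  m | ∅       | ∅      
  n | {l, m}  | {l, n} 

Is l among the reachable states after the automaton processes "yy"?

Start in {k}.
Read 'y': {k} → {l}.
Read 'y': {l} → {k}.
State l is not in {k}.

No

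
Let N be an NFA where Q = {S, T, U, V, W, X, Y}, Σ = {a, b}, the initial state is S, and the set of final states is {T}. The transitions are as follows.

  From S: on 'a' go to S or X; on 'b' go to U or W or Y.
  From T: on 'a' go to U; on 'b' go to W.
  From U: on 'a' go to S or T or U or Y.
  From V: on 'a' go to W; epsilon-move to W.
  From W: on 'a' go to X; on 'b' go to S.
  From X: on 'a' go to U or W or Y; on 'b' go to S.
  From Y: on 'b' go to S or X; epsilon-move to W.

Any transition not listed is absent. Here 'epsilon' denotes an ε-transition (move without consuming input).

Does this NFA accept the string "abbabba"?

Start in {S}.
Read 'a': {S} → {S, X}.
Read 'b': {S, X} → {S, U, W, Y}.
Read 'b': {S, U, W, Y} → {S, U, W, X, Y}.
Read 'a': {S, U, W, X, Y} → {S, T, U, W, X, Y}.
Read 'b': {S, T, U, W, X, Y} → {S, U, W, X, Y}.
Read 'b': {S, U, W, X, Y} → {S, U, W, X, Y}.
Read 'a': {S, U, W, X, Y} → {S, T, U, W, X, Y}.
The final set {S, T, U, W, X, Y} contains the accepting state T.

Yes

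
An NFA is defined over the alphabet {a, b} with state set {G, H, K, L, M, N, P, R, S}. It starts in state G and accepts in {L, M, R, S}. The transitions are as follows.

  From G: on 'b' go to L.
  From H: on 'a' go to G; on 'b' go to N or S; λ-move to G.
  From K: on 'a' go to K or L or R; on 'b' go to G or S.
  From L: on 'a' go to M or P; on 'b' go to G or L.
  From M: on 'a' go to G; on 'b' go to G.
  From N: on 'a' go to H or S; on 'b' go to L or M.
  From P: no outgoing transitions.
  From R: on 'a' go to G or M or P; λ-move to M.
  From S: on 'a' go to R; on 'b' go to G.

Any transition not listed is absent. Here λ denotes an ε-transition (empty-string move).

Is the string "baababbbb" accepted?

Start in {G}.
Read 'b': G→{L}; now {L}.
Read 'a': L→{M, P}; now {M, P}.
Read 'a': M→{G}, P→∅; now {G}.
Read 'b': G→{L}; now {L}.
Read 'a': L→{M, P}; now {M, P}.
Read 'b': M→{G}, P→∅; now {G}.
Read 'b': G→{L}; now {L}.
Read 'b': L→{G, L}; now {G, L}.
Read 'b': G→{L}, L→{G, L}; now {G, L}.
The final set {G, L} contains the accepting state L.

Yes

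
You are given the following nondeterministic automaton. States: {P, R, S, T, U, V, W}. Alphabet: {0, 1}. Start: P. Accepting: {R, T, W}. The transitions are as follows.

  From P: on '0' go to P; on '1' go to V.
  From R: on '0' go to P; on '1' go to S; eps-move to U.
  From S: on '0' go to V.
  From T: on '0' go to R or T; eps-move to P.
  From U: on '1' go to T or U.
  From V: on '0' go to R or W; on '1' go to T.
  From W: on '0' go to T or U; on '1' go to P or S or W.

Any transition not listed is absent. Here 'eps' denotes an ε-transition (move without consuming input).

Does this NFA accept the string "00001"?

Start in {P}.
Read '0': {P} → {P}.
Read '0': {P} → {P}.
Read '0': {P} → {P}.
Read '0': {P} → {P}.
Read '1': {P} → {V}.
The final set {V} contains no accepting state.

No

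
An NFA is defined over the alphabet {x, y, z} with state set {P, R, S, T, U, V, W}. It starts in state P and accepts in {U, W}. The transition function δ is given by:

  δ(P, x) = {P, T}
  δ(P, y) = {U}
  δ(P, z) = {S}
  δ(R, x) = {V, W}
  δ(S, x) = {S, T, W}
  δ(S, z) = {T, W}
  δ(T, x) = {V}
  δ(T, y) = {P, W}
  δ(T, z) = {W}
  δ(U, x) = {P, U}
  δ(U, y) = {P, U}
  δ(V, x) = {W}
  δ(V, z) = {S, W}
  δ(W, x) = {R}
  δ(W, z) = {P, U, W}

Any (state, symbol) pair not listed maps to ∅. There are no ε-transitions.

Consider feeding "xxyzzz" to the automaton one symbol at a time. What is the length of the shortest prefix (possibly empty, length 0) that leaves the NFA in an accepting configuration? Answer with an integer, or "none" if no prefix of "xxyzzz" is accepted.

3

Start in {P}.
Read 'x': {P} → {P, T}.
Read 'x': {P, T} → {P, T, V}.
Read 'y': {P, T, V} → {P, U, W}.
None of the earlier sets intersect F, but {P, U, W} does.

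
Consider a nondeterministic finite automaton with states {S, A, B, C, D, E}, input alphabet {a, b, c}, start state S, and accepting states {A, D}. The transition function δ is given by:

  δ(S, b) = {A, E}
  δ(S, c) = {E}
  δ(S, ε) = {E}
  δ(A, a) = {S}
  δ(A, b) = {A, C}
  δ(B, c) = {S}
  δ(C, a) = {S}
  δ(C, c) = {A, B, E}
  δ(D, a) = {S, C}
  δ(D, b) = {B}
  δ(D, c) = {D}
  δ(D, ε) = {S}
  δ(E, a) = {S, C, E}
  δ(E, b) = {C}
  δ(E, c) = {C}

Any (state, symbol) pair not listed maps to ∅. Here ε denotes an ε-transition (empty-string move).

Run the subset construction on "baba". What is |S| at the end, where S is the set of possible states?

3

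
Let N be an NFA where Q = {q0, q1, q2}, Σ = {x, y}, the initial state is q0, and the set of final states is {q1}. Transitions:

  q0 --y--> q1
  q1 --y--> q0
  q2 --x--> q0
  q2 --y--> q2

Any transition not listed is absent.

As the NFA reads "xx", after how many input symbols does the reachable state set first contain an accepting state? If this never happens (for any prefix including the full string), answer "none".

Start in {q0}.
Read 'x': {q0} → ∅.
The set is empty and remains empty for the remaining 1 symbol.
No reachable set along the way intersects F.

none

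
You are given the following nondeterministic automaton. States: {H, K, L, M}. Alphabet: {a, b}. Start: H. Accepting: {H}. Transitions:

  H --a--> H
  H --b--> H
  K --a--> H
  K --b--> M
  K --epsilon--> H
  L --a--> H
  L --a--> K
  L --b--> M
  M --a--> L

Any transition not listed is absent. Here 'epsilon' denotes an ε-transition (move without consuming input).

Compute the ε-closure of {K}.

Begin with {K}.
ε-move K → H; add H.

{H, K}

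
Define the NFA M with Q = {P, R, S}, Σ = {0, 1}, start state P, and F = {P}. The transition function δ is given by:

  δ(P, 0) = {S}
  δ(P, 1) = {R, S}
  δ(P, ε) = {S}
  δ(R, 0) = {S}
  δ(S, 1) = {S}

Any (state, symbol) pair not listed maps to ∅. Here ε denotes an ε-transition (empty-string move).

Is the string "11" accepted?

No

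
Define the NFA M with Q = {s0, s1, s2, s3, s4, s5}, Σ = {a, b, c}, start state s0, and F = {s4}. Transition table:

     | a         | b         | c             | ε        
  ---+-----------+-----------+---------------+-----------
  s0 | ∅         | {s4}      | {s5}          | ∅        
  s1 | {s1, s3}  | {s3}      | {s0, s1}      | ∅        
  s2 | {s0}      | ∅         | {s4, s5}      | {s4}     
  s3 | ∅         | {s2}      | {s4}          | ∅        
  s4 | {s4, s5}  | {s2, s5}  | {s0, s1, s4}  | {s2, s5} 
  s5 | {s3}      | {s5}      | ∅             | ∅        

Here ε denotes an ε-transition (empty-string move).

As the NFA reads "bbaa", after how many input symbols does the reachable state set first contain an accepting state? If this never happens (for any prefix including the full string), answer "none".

1

Start in {s0}.
Read 'b': {s0} → {s2, s4, s5}.
None of the earlier sets intersect F, but {s2, s4, s5} does.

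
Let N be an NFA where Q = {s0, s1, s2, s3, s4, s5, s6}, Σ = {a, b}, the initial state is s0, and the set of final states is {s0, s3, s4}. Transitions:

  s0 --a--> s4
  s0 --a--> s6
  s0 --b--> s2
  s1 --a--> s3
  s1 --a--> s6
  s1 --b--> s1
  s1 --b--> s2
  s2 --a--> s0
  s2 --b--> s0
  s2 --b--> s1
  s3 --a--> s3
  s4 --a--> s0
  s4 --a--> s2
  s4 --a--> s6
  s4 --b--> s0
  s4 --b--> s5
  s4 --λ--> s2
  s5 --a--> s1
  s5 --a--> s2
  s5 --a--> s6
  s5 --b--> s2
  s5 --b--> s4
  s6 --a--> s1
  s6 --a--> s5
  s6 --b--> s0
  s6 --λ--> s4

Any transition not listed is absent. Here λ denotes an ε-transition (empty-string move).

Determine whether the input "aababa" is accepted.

Yes

Start in {s0}.
Read 'a': s0→{s4, s6}; union {s4, s6}; ε-closure = {s2, s4, s6}.
Read 'a': s2→{s0}, s4→{s0, s2, s6}, s6→{s1, s5}; union {s0, s1, s2, s5, s6}; ε-closure = {s0, s1, s2, s4, s5, s6}.
Read 'b': s0→{s2}, s1→{s1, s2}, s2→{s0, s1}, s4→{s0, s5}, s5→{s2, s4}, s6→{s0}; now {s0, s1, s2, s4, s5}.
Read 'a': s0→{s4, s6}, s1→{s3, s6}, s2→{s0}, s4→{s0, s2, s6}, s5→{s1, s2, s6}; now {s0, s1, s2, s3, s4, s6}.
Read 'b': s0→{s2}, s1→{s1, s2}, s2→{s0, s1}, s3→∅, s4→{s0, s5}, s6→{s0}; now {s0, s1, s2, s5}.
Read 'a': s0→{s4, s6}, s1→{s3, s6}, s2→{s0}, s5→{s1, s2, s6}; now {s0, s1, s2, s3, s4, s6}.
The final set {s0, s1, s2, s3, s4, s6} contains the accepting states s0, s3, s4.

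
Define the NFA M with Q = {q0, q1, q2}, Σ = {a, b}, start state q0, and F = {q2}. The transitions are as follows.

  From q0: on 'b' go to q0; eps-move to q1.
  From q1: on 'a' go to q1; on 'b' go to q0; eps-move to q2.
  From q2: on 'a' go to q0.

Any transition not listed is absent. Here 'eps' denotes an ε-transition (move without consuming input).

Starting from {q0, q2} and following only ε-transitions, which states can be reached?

{q0, q1, q2}

Begin with {q0, q2}.
ε-move q0 → q1; add q1.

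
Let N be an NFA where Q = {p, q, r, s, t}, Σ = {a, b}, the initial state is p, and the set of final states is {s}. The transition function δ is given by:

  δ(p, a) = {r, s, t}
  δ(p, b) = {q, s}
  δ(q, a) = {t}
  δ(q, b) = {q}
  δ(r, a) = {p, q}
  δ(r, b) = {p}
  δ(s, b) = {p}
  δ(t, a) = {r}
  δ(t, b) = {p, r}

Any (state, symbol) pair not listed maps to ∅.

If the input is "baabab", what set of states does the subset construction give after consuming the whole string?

{p, r}

Start in {p}.
Read 'b': {p} → {q, s}.
Read 'a': {q, s} → {t}.
Read 'a': {t} → {r}.
Read 'b': {r} → {p}.
Read 'a': {p} → {r, s, t}.
Read 'b': {r, s, t} → {p, r}.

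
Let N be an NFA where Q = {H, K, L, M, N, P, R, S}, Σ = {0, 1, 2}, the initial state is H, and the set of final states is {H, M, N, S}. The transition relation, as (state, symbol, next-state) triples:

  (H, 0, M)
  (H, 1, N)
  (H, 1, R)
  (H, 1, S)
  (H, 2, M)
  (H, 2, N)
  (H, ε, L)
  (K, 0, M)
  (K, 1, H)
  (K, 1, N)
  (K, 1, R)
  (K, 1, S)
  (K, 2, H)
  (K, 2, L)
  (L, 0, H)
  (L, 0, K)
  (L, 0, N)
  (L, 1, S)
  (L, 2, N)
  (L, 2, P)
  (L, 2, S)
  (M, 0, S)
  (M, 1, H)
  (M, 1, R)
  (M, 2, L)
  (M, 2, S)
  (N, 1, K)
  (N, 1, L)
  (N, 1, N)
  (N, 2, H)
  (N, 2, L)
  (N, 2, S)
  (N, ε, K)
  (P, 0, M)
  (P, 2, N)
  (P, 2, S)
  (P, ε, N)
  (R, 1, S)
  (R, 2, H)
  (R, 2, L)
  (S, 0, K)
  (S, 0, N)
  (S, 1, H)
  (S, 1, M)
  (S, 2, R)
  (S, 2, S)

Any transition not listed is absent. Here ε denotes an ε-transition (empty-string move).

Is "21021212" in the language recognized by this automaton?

Yes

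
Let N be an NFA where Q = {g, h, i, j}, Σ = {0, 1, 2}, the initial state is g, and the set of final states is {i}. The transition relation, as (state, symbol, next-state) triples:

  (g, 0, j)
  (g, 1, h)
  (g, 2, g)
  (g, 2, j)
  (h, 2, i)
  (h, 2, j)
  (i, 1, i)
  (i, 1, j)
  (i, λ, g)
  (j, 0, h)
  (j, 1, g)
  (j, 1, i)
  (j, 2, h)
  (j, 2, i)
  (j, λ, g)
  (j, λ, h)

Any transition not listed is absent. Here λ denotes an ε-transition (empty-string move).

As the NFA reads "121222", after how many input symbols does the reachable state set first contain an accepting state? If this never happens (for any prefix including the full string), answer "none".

2

Start in {g}.
Read '1': g→{h}; now {h}.
Read '2': h→{i, j}; union {i, j}; ε-closure = {g, h, i, j}.
None of the earlier sets intersect F, but {g, h, i, j} does.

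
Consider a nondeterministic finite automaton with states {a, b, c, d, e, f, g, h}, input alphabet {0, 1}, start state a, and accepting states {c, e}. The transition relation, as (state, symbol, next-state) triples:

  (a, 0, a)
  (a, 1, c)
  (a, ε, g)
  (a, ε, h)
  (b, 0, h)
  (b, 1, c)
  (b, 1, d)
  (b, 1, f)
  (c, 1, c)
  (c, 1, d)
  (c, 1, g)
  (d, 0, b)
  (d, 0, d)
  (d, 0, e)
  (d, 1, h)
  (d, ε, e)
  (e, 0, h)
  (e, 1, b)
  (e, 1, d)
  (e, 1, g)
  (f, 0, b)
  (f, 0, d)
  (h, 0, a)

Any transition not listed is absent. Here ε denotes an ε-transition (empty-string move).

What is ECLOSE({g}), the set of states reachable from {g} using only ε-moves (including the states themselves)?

Begin with {g}.
No ε-moves leave this set, so the closure equals the set itself.

{g}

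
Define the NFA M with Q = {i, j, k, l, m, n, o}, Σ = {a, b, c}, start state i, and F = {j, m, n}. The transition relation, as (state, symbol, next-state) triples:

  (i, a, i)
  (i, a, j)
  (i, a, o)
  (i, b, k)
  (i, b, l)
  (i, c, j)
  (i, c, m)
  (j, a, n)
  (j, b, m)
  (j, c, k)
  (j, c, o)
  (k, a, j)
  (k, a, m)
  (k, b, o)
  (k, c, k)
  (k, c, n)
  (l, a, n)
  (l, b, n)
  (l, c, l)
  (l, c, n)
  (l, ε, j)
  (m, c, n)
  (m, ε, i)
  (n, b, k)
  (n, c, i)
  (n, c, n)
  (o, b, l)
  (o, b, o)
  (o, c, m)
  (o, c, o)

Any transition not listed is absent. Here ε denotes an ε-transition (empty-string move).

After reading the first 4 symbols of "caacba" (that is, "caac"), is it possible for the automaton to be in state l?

Start in {i}.
Read 'c': i→{j, m}; union {j, m}; ε-closure = {i, j, m}.
Read 'a': i→{i, j, o}, j→{n}, m→∅; now {i, j, n, o}.
Read 'a': i→{i, j, o}, j→{n}, n→∅, o→∅; now {i, j, n, o}.
Read 'c': i→{j, m}, j→{k, o}, n→{i, n}, o→{m, o}; now {i, j, k, m, n, o}.
State l is not in {i, j, k, m, n, o}.

No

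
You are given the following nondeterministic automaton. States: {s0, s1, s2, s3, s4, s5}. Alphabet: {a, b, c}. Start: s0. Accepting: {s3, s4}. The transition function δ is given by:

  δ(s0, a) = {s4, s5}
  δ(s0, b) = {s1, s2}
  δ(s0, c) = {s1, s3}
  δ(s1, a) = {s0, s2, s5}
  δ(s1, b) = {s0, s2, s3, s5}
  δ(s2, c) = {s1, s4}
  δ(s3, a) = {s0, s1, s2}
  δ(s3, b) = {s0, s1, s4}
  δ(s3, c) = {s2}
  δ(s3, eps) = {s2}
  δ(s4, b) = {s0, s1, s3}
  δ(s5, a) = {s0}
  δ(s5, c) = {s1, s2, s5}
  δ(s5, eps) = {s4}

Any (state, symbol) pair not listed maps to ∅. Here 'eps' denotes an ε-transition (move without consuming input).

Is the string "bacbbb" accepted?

Yes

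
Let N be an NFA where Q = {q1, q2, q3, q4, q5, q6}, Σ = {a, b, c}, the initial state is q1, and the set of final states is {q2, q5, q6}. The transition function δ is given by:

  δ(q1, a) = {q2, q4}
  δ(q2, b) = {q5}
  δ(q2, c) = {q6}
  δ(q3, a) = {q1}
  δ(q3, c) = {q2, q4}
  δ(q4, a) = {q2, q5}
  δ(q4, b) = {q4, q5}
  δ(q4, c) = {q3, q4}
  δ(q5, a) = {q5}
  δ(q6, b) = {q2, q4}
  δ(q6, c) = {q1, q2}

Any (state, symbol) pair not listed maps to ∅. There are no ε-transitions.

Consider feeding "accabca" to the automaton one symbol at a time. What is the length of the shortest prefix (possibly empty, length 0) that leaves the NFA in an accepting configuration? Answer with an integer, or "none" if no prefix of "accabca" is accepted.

Start in {q1}.
Read 'a': q1→{q2, q4}; now {q2, q4}.
None of the earlier sets intersect F, but {q2, q4} does.

1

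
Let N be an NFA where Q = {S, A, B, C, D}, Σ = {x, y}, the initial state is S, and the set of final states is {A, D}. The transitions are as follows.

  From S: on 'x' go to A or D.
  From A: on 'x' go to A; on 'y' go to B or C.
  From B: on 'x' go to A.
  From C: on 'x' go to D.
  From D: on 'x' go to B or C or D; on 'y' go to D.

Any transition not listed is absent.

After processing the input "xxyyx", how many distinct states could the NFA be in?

3

Start in {S}.
Read 'x': S→{A, D}; now {A, D}.
Read 'x': A→{A}, D→{B, C, D}; now {A, B, C, D}.
Read 'y': A→{B, C}, B→∅, C→∅, D→{D}; now {B, C, D}.
Read 'y': B→∅, C→∅, D→{D}; now {D}.
Read 'x': D→{B, C, D}; now {B, C, D}.
That set has 3 states.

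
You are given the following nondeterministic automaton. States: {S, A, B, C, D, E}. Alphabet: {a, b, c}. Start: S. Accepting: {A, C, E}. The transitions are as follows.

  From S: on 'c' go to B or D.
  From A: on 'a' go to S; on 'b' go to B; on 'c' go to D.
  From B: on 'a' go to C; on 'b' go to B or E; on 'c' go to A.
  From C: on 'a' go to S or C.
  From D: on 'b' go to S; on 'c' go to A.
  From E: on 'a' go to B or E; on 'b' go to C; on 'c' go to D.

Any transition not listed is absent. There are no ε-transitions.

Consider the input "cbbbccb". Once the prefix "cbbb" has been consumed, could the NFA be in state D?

No

Start in {S}.
Read 'c': {S} → {B, D}.
Read 'b': {B, D} → {S, B, E}.
Read 'b': {S, B, E} → {B, C, E}.
Read 'b': {B, C, E} → {B, C, E}.
State D is not in {B, C, E}.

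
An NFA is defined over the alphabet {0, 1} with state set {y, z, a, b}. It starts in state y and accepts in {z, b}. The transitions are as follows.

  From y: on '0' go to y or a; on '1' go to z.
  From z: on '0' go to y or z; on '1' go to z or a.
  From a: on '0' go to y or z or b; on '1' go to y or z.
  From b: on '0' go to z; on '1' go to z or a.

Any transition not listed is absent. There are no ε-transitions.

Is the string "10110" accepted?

Yes

Start in {y}.
Read '1': y→{z}; now {z}.
Read '0': z→{y, z}; now {y, z}.
Read '1': y→{z}, z→{z, a}; now {z, a}.
Read '1': z→{z, a}, a→{y, z}; now {y, z, a}.
Read '0': y→{y, a}, z→{y, z}, a→{y, z, b}; now {y, z, a, b}.
The final set {y, z, a, b} contains the accepting states z, b.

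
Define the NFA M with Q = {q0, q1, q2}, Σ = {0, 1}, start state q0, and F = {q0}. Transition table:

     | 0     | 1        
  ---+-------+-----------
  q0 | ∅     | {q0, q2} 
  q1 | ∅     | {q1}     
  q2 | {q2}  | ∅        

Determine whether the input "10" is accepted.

Start in {q0}.
Read '1': {q0} → {q0, q2}.
Read '0': {q0, q2} → {q2}.
The final set {q2} contains no accepting state.

No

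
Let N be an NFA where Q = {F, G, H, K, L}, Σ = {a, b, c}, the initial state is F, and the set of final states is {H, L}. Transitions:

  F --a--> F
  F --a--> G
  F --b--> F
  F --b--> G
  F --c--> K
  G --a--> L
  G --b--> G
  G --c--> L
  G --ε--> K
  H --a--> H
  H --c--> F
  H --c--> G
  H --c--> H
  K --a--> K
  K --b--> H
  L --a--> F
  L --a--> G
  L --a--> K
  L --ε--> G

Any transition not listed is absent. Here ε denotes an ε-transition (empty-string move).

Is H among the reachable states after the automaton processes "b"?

No

Start in {F}.
Read 'b': F→{F, G}; union {F, G}; ε-closure = {F, G, K}.
State H is not in {F, G, K}.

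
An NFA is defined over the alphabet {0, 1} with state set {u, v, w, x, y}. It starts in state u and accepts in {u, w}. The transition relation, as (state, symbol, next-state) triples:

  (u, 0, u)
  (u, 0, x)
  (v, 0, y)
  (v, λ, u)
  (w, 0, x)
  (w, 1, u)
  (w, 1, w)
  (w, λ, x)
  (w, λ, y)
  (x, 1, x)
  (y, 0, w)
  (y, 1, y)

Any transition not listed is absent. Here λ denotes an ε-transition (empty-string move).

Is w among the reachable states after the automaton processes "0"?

No

Start in {u}.
Read '0': u→{u, x}; now {u, x}.
State w is not in {u, x}.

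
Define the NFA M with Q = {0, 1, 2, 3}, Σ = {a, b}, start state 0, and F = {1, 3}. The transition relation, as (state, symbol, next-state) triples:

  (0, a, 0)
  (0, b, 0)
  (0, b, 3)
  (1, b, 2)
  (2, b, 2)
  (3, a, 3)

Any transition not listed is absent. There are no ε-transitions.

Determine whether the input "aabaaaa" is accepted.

Yes

Start in {0}.
Read 'a': 0→{0}; now {0}.
Read 'a': 0→{0}; now {0}.
Read 'b': 0→{0, 3}; now {0, 3}.
Read 'a': 0→{0}, 3→{3}; now {0, 3}.
Read 'a': 0→{0}, 3→{3}; now {0, 3}.
Read 'a': 0→{0}, 3→{3}; now {0, 3}.
Read 'a': 0→{0}, 3→{3}; now {0, 3}.
The final set {0, 3} contains the accepting state 3.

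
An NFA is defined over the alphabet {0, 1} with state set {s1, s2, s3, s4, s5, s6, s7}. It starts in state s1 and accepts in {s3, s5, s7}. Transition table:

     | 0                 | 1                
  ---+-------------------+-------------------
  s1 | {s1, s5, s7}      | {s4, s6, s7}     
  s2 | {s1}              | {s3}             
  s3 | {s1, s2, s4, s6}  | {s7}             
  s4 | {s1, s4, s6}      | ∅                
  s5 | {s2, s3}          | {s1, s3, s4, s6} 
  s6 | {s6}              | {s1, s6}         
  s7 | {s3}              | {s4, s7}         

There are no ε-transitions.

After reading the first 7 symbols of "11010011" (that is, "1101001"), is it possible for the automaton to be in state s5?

Start in {s1}.
Read '1': {s1} → {s4, s6, s7}.
Read '1': {s4, s6, s7} → {s1, s4, s6, s7}.
Read '0': {s1, s4, s6, s7} → {s1, s3, s4, s5, s6, s7}.
Read '1': {s1, s3, s4, s5, s6, s7} → {s1, s3, s4, s6, s7}.
Read '0': {s1, s3, s4, s6, s7} → {s1, s2, s3, s4, s5, s6, s7}.
Read '0': {s1, s2, s3, s4, s5, s6, s7} → {s1, s2, s3, s4, s5, s6, s7}.
Read '1': {s1, s2, s3, s4, s5, s6, s7} → {s1, s3, s4, s6, s7}.
State s5 is not in {s1, s3, s4, s6, s7}.

No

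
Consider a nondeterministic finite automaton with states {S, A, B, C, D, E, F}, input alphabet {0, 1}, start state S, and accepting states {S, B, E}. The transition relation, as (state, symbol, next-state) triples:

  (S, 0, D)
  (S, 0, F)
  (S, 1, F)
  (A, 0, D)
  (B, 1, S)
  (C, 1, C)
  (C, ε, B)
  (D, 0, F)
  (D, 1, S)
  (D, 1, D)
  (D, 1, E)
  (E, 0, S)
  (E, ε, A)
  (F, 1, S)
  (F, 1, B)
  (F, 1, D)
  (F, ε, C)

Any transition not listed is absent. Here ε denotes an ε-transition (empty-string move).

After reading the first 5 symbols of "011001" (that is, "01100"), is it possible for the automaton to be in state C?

Start in {S}.
Read '0': S→{D, F}; union {D, F}; ε-closure = {B, C, D, F}.
Read '1': B→{S}, C→{C}, D→{S, D, E}, F→{S, B, D}; union {S, B, C, D, E}; ε-closure = {S, A, B, C, D, E}.
Read '1': S→{F}, A→∅, B→{S}, C→{C}, D→{S, D, E}, E→∅; union {S, C, D, E, F}; ε-closure = {S, A, B, C, D, E, F}.
Read '0': S→{D, F}, A→{D}, B→∅, C→∅, D→{F}, E→{S}, F→∅; union {S, D, F}; ε-closure = {S, B, C, D, F}.
Read '0': S→{D, F}, B→∅, C→∅, D→{F}, F→∅; union {D, F}; ε-closure = {B, C, D, F}.
State C is in {B, C, D, F}.

Yes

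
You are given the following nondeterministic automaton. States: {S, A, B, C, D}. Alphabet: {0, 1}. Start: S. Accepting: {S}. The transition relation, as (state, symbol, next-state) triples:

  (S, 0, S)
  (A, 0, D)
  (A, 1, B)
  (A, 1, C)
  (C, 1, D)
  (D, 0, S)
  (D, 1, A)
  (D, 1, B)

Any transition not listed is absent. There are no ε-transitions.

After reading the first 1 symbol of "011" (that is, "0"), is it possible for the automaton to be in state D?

No

Start in {S}.
Read '0': S→{S}; now {S}.
State D is not in {S}.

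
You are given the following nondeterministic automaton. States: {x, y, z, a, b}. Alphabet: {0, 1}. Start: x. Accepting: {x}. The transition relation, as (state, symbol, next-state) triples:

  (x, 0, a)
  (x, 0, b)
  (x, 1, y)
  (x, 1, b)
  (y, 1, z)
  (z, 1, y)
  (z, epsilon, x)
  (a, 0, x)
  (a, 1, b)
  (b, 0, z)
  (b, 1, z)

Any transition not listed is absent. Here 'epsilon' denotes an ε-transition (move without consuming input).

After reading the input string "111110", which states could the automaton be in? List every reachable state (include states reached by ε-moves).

{x, z}

Start in {x}.
Read '1': {x} → {y, b}.
Read '1': {y, b} → {x, z}.
Read '1': {x, z} → {y, b}.
Read '1': {y, b} → {x, z}.
Read '1': {x, z} → {y, b}.
Read '0': {y, b} → {x, z}.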